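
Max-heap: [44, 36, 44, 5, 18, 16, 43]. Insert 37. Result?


Append 37: [44, 36, 44, 5, 18, 16, 43, 37]
Bubble up: swap idx 7(37) with idx 3(5); swap idx 3(37) with idx 1(36)
Result: [44, 37, 44, 36, 18, 16, 43, 5]


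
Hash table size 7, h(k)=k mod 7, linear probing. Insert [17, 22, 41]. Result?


Insertions: 17->slot 3; 22->slot 1; 41->slot 6
Table: [None, 22, None, 17, None, None, 41]


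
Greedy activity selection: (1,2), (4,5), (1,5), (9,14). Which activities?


Greedy: pick earliest-ending, then skip overlaps.
Selected (3 activities): [(1, 2), (4, 5), (9, 14)]


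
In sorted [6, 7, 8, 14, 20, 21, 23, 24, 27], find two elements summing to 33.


Two pointers: lo=0, hi=8
Found pair: (6, 27) summing to 33


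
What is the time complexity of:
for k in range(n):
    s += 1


Per nesting level: O(n) = O(n)
Complexity: O(n)


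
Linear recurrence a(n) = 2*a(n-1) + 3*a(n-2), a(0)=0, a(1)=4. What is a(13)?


Build bottom-up:
...a(11)=177148, a(12)=531440, a(13)=2*531440+3*177148=1594324


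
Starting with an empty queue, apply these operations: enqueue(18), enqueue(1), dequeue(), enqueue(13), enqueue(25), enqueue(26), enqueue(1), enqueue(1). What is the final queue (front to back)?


enqueue(18) -> [18]
enqueue(1) -> [18, 1]
dequeue() returns 18 -> [1]
enqueue(13) -> [1, 13]
enqueue(25) -> [1, 13, 25]
enqueue(26) -> [1, 13, 25, 26]
enqueue(1) -> [1, 13, 25, 26, 1]
enqueue(1) -> [1, 13, 25, 26, 1, 1]
Final queue (front to back): [1, 13, 25, 26, 1, 1]


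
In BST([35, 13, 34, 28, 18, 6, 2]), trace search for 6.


BST root = 35
Search for 6: compare at each node
Path: [35, 13, 6]


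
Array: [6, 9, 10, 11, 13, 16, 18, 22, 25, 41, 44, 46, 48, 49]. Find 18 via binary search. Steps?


Search for 18:
[0,13] mid=6 arr[6]=18
Total: 1 comparisons


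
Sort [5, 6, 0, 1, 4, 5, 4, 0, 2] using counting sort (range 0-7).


Count array: [2, 1, 1, 0, 2, 2, 1, 0]
Reconstruct: [0, 0, 1, 2, 4, 4, 5, 5, 6]


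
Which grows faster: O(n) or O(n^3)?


linear grows slower than cubic
O(n) is asymptotically smaller; O(n^3) grows faster


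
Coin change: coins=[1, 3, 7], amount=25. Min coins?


dp[0]=0; dp[i]=1+min(dp[i-c] for c in coins)
...dp[20]=4, dp[21]=3, dp[22]=4, dp[23]=5, dp[24]=4, dp[25]=5
Minimum coins for 25 = 5


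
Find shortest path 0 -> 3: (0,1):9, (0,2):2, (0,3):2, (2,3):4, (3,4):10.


Dijkstra from 0:
Distances: {0: 0, 1: 9, 2: 2, 3: 2, 4: 12}
Shortest distance to 3 = 2, path = [0, 3]


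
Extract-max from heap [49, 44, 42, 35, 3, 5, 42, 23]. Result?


Max = 49
Replace root with last, heapify down
Resulting heap: [44, 35, 42, 23, 3, 5, 42]


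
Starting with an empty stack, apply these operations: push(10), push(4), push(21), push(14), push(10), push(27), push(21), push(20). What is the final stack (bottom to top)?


push(10) -> [10]
push(4) -> [10, 4]
push(21) -> [10, 4, 21]
push(14) -> [10, 4, 21, 14]
push(10) -> [10, 4, 21, 14, 10]
push(27) -> [10, 4, 21, 14, 10, 27]
push(21) -> [10, 4, 21, 14, 10, 27, 21]
push(20) -> [10, 4, 21, 14, 10, 27, 21, 20]
Final stack (bottom to top): [10, 4, 21, 14, 10, 27, 21, 20]


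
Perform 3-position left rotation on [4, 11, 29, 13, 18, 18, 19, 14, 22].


Left rotate by 3: [13, 18, 18, 19, 14, 22, 4, 11, 29]


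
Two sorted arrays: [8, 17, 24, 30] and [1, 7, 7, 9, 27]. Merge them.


Compare heads, take smaller each step.
Merged: [1, 7, 7, 8, 9, 17, 24, 27, 30]


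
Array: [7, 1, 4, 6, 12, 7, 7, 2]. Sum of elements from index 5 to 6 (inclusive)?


Prefix sums: [0, 7, 8, 12, 18, 30, 37, 44, 46]
Sum[5..6] = prefix[7] - prefix[5] = 44 - 30 = 14


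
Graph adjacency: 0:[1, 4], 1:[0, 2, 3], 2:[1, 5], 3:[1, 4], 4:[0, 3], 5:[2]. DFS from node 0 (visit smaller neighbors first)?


DFS stack-based: start with [0]
Visit order: [0, 1, 2, 5, 3, 4]


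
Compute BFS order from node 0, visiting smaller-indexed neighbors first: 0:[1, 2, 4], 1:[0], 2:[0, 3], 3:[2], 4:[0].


BFS queue: start with [0]
Visit order: [0, 1, 2, 4, 3]


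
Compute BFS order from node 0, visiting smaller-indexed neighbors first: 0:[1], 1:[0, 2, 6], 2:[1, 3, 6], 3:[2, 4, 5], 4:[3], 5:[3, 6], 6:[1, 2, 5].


BFS queue: start with [0]
Visit order: [0, 1, 2, 6, 3, 5, 4]


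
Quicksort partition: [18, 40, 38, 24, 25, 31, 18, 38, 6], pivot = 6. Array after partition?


Elements <= 6 go left of pivot.
Result: [6, 40, 38, 24, 25, 31, 18, 38, 18], pivot at index 0


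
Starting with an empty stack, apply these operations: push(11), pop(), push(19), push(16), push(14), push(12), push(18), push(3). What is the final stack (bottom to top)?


push(11) -> [11]
pop() returns 11 -> []
push(19) -> [19]
push(16) -> [19, 16]
push(14) -> [19, 16, 14]
push(12) -> [19, 16, 14, 12]
push(18) -> [19, 16, 14, 12, 18]
push(3) -> [19, 16, 14, 12, 18, 3]
Final stack (bottom to top): [19, 16, 14, 12, 18, 3]


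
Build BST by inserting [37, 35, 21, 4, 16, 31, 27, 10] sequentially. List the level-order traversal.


Root = 37; build tree by BST insertion.
Level-Order traversal: [37, 35, 21, 4, 31, 16, 27, 10]


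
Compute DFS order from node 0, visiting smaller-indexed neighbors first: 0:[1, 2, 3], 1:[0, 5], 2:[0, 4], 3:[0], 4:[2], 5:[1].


DFS stack-based: start with [0]
Visit order: [0, 1, 5, 2, 4, 3]


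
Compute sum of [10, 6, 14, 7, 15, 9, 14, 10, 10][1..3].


Prefix sums: [0, 10, 16, 30, 37, 52, 61, 75, 85, 95]
Sum[1..3] = prefix[4] - prefix[1] = 37 - 10 = 27


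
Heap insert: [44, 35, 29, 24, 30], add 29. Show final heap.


Append 29: [44, 35, 29, 24, 30, 29]
Bubble up: no swaps needed
Result: [44, 35, 29, 24, 30, 29]


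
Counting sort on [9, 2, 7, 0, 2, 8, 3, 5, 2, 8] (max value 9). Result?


Count array: [1, 0, 3, 1, 0, 1, 0, 1, 2, 1]
Reconstruct: [0, 2, 2, 2, 3, 5, 7, 8, 8, 9]


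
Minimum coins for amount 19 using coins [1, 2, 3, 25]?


dp[0]=0; dp[i]=1+min(dp[i-c] for c in coins)
...dp[14]=5, dp[15]=5, dp[16]=6, dp[17]=6, dp[18]=6, dp[19]=7
Minimum coins for 19 = 7


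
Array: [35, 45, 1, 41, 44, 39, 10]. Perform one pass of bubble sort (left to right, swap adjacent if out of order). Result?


After one pass: [35, 1, 41, 44, 39, 10, 45]


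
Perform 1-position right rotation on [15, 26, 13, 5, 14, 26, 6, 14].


Right rotate by 1: [14, 15, 26, 13, 5, 14, 26, 6]


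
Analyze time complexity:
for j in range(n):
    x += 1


Per nesting level: O(n) = O(n)
Complexity: O(n)


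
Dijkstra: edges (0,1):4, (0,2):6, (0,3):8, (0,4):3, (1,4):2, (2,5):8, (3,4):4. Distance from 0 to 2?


Dijkstra from 0:
Distances: {0: 0, 1: 4, 2: 6, 3: 7, 4: 3, 5: 14}
Shortest distance to 2 = 6, path = [0, 2]


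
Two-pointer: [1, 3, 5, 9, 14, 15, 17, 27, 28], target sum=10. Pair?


Two pointers: lo=0, hi=8
Found pair: (1, 9) summing to 10


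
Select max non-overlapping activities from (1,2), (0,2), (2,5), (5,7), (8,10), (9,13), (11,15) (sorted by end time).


Greedy: pick earliest-ending, then skip overlaps.
Selected (5 activities): [(1, 2), (2, 5), (5, 7), (8, 10), (11, 15)]


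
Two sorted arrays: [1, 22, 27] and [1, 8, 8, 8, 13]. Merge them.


Compare heads, take smaller each step.
Merged: [1, 1, 8, 8, 8, 13, 22, 27]


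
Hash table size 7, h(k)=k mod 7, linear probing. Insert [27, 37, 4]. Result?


Insertions: 27->slot 6; 37->slot 2; 4->slot 4
Table: [None, None, 37, None, 4, None, 27]


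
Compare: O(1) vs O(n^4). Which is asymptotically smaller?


constant grows slower than quartic
O(1) is asymptotically smaller; O(n^4) grows faster


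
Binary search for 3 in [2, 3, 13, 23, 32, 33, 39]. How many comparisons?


Search for 3:
[0,6] mid=3 arr[3]=23
[0,2] mid=1 arr[1]=3
Total: 2 comparisons


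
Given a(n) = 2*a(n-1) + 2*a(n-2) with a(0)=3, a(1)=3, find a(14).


Build bottom-up:
...a(12)=259392, a(13)=708672, a(14)=2*708672+2*259392=1936128


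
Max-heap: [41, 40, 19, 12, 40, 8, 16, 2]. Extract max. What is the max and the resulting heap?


Max = 41
Replace root with last, heapify down
Resulting heap: [40, 40, 19, 12, 2, 8, 16]


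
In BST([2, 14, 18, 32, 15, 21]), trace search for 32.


BST root = 2
Search for 32: compare at each node
Path: [2, 14, 18, 32]


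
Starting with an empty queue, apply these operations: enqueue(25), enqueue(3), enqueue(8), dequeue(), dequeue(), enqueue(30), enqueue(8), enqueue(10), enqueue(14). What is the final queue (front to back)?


enqueue(25) -> [25]
enqueue(3) -> [25, 3]
enqueue(8) -> [25, 3, 8]
dequeue() returns 25 -> [3, 8]
dequeue() returns 3 -> [8]
enqueue(30) -> [8, 30]
enqueue(8) -> [8, 30, 8]
enqueue(10) -> [8, 30, 8, 10]
enqueue(14) -> [8, 30, 8, 10, 14]
Final queue (front to back): [8, 30, 8, 10, 14]


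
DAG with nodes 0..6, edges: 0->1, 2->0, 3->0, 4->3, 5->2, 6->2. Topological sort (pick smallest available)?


Kahn's algorithm, process smallest node first
Order: [4, 3, 5, 6, 2, 0, 1]


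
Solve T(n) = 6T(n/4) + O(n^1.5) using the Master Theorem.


a=6, b=4, c=1.5. log_4(6)=1.292 < c=1.5. Case 3: O(n^c) = O(n^1.500)
Complexity: O(n^1.500)


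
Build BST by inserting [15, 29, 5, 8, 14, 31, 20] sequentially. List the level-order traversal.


Root = 15; build tree by BST insertion.
Level-Order traversal: [15, 5, 29, 8, 20, 31, 14]


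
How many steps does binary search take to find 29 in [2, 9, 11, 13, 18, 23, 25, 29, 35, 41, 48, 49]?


Search for 29:
[0,11] mid=5 arr[5]=23
[6,11] mid=8 arr[8]=35
[6,7] mid=6 arr[6]=25
[7,7] mid=7 arr[7]=29
Total: 4 comparisons


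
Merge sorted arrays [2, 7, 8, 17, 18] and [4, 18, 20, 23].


Compare heads, take smaller each step.
Merged: [2, 4, 7, 8, 17, 18, 18, 20, 23]


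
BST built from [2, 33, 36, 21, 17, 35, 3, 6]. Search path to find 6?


BST root = 2
Search for 6: compare at each node
Path: [2, 33, 21, 17, 3, 6]


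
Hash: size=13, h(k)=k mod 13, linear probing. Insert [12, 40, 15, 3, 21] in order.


Insertions: 12->slot 12; 40->slot 1; 15->slot 2; 3->slot 3; 21->slot 8
Table: [None, 40, 15, 3, None, None, None, None, 21, None, None, None, 12]


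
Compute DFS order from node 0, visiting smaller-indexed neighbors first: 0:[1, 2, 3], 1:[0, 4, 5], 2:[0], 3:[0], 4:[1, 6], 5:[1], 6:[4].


DFS stack-based: start with [0]
Visit order: [0, 1, 4, 6, 5, 2, 3]


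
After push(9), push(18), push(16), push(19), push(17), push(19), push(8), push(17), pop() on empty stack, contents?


push(9) -> [9]
push(18) -> [9, 18]
push(16) -> [9, 18, 16]
push(19) -> [9, 18, 16, 19]
push(17) -> [9, 18, 16, 19, 17]
push(19) -> [9, 18, 16, 19, 17, 19]
push(8) -> [9, 18, 16, 19, 17, 19, 8]
push(17) -> [9, 18, 16, 19, 17, 19, 8, 17]
pop() returns 17 -> [9, 18, 16, 19, 17, 19, 8]
Final stack (bottom to top): [9, 18, 16, 19, 17, 19, 8]


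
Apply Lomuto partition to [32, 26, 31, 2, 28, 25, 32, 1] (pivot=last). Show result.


Elements <= 1 go left of pivot.
Result: [1, 26, 31, 2, 28, 25, 32, 32], pivot at index 0


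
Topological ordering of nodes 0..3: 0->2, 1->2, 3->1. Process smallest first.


Kahn's algorithm, process smallest node first
Order: [0, 3, 1, 2]


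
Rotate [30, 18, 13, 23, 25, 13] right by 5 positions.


Right rotate by 5: [18, 13, 23, 25, 13, 30]


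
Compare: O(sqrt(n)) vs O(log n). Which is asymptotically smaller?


logarithmic grows slower than sublinear
O(log n) is asymptotically smaller; O(sqrt(n)) grows faster


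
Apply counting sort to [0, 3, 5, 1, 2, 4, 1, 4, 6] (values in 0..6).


Count array: [1, 2, 1, 1, 2, 1, 1]
Reconstruct: [0, 1, 1, 2, 3, 4, 4, 5, 6]


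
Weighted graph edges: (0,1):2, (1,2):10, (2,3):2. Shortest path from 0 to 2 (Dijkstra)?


Dijkstra from 0:
Distances: {0: 0, 1: 2, 2: 12, 3: 14}
Shortest distance to 2 = 12, path = [0, 1, 2]


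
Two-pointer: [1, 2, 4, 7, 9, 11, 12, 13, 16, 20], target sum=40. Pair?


Two pointers: lo=0, hi=9
No pair sums to 40


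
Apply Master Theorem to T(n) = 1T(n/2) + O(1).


a=1, b=2, c=0. log_2(1)=0 = c=0. Case 2: O(n^c log n) = O(log n)
Complexity: O(log n)


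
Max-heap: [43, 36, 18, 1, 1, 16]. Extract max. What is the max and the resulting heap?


Max = 43
Replace root with last, heapify down
Resulting heap: [36, 16, 18, 1, 1]


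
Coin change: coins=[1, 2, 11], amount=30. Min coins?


dp[0]=0; dp[i]=1+min(dp[i-c] for c in coins)
...dp[25]=4, dp[26]=4, dp[27]=5, dp[28]=5, dp[29]=6, dp[30]=6
Minimum coins for 30 = 6


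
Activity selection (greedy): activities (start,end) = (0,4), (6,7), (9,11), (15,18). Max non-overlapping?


Greedy: pick earliest-ending, then skip overlaps.
Selected (4 activities): [(0, 4), (6, 7), (9, 11), (15, 18)]


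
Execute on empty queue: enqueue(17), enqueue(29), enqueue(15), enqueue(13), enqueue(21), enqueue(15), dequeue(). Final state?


enqueue(17) -> [17]
enqueue(29) -> [17, 29]
enqueue(15) -> [17, 29, 15]
enqueue(13) -> [17, 29, 15, 13]
enqueue(21) -> [17, 29, 15, 13, 21]
enqueue(15) -> [17, 29, 15, 13, 21, 15]
dequeue() returns 17 -> [29, 15, 13, 21, 15]
Final queue (front to back): [29, 15, 13, 21, 15]


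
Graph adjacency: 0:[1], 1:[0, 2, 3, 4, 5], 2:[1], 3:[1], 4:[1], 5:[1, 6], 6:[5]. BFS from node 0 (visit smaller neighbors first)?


BFS queue: start with [0]
Visit order: [0, 1, 2, 3, 4, 5, 6]


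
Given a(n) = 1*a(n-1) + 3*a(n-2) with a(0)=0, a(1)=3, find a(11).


Build bottom-up:
...a(9)=1524, a(10)=3477, a(11)=1*3477+3*1524=8049


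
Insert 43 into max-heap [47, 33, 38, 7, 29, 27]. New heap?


Append 43: [47, 33, 38, 7, 29, 27, 43]
Bubble up: swap idx 6(43) with idx 2(38)
Result: [47, 33, 43, 7, 29, 27, 38]


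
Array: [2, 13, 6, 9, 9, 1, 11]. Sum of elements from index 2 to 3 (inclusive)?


Prefix sums: [0, 2, 15, 21, 30, 39, 40, 51]
Sum[2..3] = prefix[4] - prefix[2] = 30 - 15 = 15


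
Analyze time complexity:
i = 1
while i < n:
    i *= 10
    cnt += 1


Per nesting level: O(log n) = O(log n)
Complexity: O(log n)


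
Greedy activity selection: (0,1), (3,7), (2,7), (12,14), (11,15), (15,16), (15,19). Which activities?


Greedy: pick earliest-ending, then skip overlaps.
Selected (4 activities): [(0, 1), (3, 7), (12, 14), (15, 16)]


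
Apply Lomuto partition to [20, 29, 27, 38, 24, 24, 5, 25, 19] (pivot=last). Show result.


Elements <= 19 go left of pivot.
Result: [5, 19, 27, 38, 24, 24, 20, 25, 29], pivot at index 1


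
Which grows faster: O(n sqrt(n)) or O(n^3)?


n^1.5 grows slower than cubic
O(n sqrt(n)) is asymptotically smaller; O(n^3) grows faster


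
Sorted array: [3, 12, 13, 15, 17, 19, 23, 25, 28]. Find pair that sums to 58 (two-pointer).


Two pointers: lo=0, hi=8
No pair sums to 58


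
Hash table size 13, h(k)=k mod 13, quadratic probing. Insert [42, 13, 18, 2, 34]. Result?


Insertions: 42->slot 3; 13->slot 0; 18->slot 5; 2->slot 2; 34->slot 8
Table: [13, None, 2, 42, None, 18, None, None, 34, None, None, None, None]


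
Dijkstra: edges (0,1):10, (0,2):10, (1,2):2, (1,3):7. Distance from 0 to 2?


Dijkstra from 0:
Distances: {0: 0, 1: 10, 2: 10, 3: 17}
Shortest distance to 2 = 10, path = [0, 2]


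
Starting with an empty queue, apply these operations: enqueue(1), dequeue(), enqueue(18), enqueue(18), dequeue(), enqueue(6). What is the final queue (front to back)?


enqueue(1) -> [1]
dequeue() returns 1 -> []
enqueue(18) -> [18]
enqueue(18) -> [18, 18]
dequeue() returns 18 -> [18]
enqueue(6) -> [18, 6]
Final queue (front to back): [18, 6]


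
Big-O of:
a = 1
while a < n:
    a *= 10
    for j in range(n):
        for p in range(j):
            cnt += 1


Per nesting level: O(log n) * O(n) * O(n) [triangular over j] = O(n^2 log n)
Complexity: O(n^2 log n)


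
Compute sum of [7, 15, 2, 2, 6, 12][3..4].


Prefix sums: [0, 7, 22, 24, 26, 32, 44]
Sum[3..4] = prefix[5] - prefix[3] = 32 - 24 = 8


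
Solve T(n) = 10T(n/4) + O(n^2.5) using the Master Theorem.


a=10, b=4, c=2.5. log_4(10)=1.661 < c=2.5. Case 3: O(n^c) = O(n^2.500)
Complexity: O(n^2.500)


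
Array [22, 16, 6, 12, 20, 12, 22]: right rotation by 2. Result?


Right rotate by 2: [12, 22, 22, 16, 6, 12, 20]


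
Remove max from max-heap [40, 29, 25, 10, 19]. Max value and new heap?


Max = 40
Replace root with last, heapify down
Resulting heap: [29, 19, 25, 10]


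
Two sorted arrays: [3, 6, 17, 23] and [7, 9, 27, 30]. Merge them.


Compare heads, take smaller each step.
Merged: [3, 6, 7, 9, 17, 23, 27, 30]


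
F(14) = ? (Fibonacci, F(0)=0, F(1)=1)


F(n)=F(n-1)+F(n-2)
...F(12)=144, F(13)=233, F(14)=377


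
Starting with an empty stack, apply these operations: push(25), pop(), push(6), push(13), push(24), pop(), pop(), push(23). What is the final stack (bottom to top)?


push(25) -> [25]
pop() returns 25 -> []
push(6) -> [6]
push(13) -> [6, 13]
push(24) -> [6, 13, 24]
pop() returns 24 -> [6, 13]
pop() returns 13 -> [6]
push(23) -> [6, 23]
Final stack (bottom to top): [6, 23]


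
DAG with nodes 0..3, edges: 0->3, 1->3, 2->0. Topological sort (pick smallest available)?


Kahn's algorithm, process smallest node first
Order: [1, 2, 0, 3]


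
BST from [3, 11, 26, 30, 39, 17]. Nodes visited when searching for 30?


BST root = 3
Search for 30: compare at each node
Path: [3, 11, 26, 30]


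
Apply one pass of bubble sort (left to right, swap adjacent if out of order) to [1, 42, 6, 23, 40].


After one pass: [1, 6, 23, 40, 42]


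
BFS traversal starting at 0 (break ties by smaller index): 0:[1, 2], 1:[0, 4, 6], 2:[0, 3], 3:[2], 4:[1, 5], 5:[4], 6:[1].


BFS queue: start with [0]
Visit order: [0, 1, 2, 4, 6, 3, 5]


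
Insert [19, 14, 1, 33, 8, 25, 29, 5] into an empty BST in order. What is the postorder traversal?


Root = 19; build tree by BST insertion.
Postorder traversal: [5, 8, 1, 14, 29, 25, 33, 19]


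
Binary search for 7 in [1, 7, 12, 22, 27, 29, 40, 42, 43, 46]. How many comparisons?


Search for 7:
[0,9] mid=4 arr[4]=27
[0,3] mid=1 arr[1]=7
Total: 2 comparisons


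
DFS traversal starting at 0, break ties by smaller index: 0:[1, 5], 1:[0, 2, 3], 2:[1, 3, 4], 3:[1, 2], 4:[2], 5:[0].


DFS stack-based: start with [0]
Visit order: [0, 1, 2, 3, 4, 5]


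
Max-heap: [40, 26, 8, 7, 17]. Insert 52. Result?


Append 52: [40, 26, 8, 7, 17, 52]
Bubble up: swap idx 5(52) with idx 2(8); swap idx 2(52) with idx 0(40)
Result: [52, 26, 40, 7, 17, 8]


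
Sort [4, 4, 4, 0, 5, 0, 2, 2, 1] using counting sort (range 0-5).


Count array: [2, 1, 2, 0, 3, 1]
Reconstruct: [0, 0, 1, 2, 2, 4, 4, 4, 5]


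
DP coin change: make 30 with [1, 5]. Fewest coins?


dp[0]=0; dp[i]=1+min(dp[i-c] for c in coins)
...dp[25]=5, dp[26]=6, dp[27]=7, dp[28]=8, dp[29]=9, dp[30]=6
Minimum coins for 30 = 6


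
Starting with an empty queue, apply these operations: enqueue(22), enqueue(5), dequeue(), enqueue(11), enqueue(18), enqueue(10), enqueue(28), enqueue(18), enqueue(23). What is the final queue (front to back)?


enqueue(22) -> [22]
enqueue(5) -> [22, 5]
dequeue() returns 22 -> [5]
enqueue(11) -> [5, 11]
enqueue(18) -> [5, 11, 18]
enqueue(10) -> [5, 11, 18, 10]
enqueue(28) -> [5, 11, 18, 10, 28]
enqueue(18) -> [5, 11, 18, 10, 28, 18]
enqueue(23) -> [5, 11, 18, 10, 28, 18, 23]
Final queue (front to back): [5, 11, 18, 10, 28, 18, 23]


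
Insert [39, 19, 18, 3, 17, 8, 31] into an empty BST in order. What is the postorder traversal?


Root = 39; build tree by BST insertion.
Postorder traversal: [8, 17, 3, 18, 31, 19, 39]


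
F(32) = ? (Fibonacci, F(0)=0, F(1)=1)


F(n)=F(n-1)+F(n-2)
...F(30)=832040, F(31)=1346269, F(32)=2178309


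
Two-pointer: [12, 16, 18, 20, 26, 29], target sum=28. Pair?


Two pointers: lo=0, hi=5
Found pair: (12, 16) summing to 28


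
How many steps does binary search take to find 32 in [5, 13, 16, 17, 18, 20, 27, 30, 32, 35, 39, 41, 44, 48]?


Search for 32:
[0,13] mid=6 arr[6]=27
[7,13] mid=10 arr[10]=39
[7,9] mid=8 arr[8]=32
Total: 3 comparisons


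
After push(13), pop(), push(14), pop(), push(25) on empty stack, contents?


push(13) -> [13]
pop() returns 13 -> []
push(14) -> [14]
pop() returns 14 -> []
push(25) -> [25]
Final stack (bottom to top): [25]


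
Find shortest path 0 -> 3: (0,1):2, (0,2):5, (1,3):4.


Dijkstra from 0:
Distances: {0: 0, 1: 2, 2: 5, 3: 6}
Shortest distance to 3 = 6, path = [0, 1, 3]


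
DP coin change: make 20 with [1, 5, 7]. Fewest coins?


dp[0]=0; dp[i]=1+min(dp[i-c] for c in coins)
...dp[15]=3, dp[16]=4, dp[17]=3, dp[18]=4, dp[19]=3, dp[20]=4
Minimum coins for 20 = 4


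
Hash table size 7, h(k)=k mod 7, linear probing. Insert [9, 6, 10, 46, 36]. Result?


Insertions: 9->slot 2; 6->slot 6; 10->slot 3; 46->slot 4; 36->slot 1
Table: [None, 36, 9, 10, 46, None, 6]


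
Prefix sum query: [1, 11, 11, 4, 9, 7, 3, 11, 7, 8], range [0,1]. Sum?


Prefix sums: [0, 1, 12, 23, 27, 36, 43, 46, 57, 64, 72]
Sum[0..1] = prefix[2] - prefix[0] = 12 - 0 = 12


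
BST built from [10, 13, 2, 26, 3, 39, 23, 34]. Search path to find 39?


BST root = 10
Search for 39: compare at each node
Path: [10, 13, 26, 39]


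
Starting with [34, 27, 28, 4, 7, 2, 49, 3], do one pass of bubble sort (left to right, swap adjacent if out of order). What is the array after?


After one pass: [27, 28, 4, 7, 2, 34, 3, 49]


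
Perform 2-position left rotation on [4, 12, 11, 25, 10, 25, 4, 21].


Left rotate by 2: [11, 25, 10, 25, 4, 21, 4, 12]


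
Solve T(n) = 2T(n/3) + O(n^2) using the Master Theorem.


a=2, b=3, c=2. log_3(2)=0.631 < c=2. Case 3: O(n^c) = O(n^2)
Complexity: O(n^2)


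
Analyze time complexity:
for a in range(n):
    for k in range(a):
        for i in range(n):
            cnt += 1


Per nesting level: O(n) * O(n) [triangular over a] * O(n) = O(n^3)
Complexity: O(n^3)


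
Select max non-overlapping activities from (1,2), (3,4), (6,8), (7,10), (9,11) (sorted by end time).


Greedy: pick earliest-ending, then skip overlaps.
Selected (4 activities): [(1, 2), (3, 4), (6, 8), (9, 11)]


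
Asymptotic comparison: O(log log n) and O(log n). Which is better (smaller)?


double-logarithmic grows slower than logarithmic
O(log log n) is asymptotically smaller; O(log n) grows faster


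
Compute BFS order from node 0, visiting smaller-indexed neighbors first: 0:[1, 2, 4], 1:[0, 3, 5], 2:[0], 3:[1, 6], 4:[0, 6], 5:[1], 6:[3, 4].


BFS queue: start with [0]
Visit order: [0, 1, 2, 4, 3, 5, 6]


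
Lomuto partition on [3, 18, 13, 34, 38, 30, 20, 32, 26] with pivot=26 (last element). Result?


Elements <= 26 go left of pivot.
Result: [3, 18, 13, 20, 26, 30, 34, 32, 38], pivot at index 4


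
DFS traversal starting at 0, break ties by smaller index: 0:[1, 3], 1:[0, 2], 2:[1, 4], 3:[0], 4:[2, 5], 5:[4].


DFS stack-based: start with [0]
Visit order: [0, 1, 2, 4, 5, 3]


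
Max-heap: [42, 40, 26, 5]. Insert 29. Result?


Append 29: [42, 40, 26, 5, 29]
Bubble up: no swaps needed
Result: [42, 40, 26, 5, 29]


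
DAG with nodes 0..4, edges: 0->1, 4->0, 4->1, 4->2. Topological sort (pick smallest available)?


Kahn's algorithm, process smallest node first
Order: [3, 4, 0, 1, 2]


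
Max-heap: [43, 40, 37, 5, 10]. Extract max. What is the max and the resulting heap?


Max = 43
Replace root with last, heapify down
Resulting heap: [40, 10, 37, 5]


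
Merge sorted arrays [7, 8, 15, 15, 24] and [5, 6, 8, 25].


Compare heads, take smaller each step.
Merged: [5, 6, 7, 8, 8, 15, 15, 24, 25]


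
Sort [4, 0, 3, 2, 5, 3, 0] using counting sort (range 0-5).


Count array: [2, 0, 1, 2, 1, 1]
Reconstruct: [0, 0, 2, 3, 3, 4, 5]


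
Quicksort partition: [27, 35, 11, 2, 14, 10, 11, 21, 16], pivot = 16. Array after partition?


Elements <= 16 go left of pivot.
Result: [11, 2, 14, 10, 11, 16, 27, 21, 35], pivot at index 5


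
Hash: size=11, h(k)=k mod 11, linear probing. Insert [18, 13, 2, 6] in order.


Insertions: 18->slot 7; 13->slot 2; 2->slot 3; 6->slot 6
Table: [None, None, 13, 2, None, None, 6, 18, None, None, None]


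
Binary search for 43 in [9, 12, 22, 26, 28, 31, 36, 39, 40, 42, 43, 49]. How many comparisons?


Search for 43:
[0,11] mid=5 arr[5]=31
[6,11] mid=8 arr[8]=40
[9,11] mid=10 arr[10]=43
Total: 3 comparisons


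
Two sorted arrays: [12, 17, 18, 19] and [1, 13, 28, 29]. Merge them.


Compare heads, take smaller each step.
Merged: [1, 12, 13, 17, 18, 19, 28, 29]


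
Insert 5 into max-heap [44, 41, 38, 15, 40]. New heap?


Append 5: [44, 41, 38, 15, 40, 5]
Bubble up: no swaps needed
Result: [44, 41, 38, 15, 40, 5]


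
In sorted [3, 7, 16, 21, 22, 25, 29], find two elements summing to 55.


Two pointers: lo=0, hi=6
No pair sums to 55


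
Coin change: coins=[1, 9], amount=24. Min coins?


dp[0]=0; dp[i]=1+min(dp[i-c] for c in coins)
...dp[19]=3, dp[20]=4, dp[21]=5, dp[22]=6, dp[23]=7, dp[24]=8
Minimum coins for 24 = 8


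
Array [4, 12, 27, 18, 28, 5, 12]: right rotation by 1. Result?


Right rotate by 1: [12, 4, 12, 27, 18, 28, 5]


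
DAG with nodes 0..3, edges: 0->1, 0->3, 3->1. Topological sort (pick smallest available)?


Kahn's algorithm, process smallest node first
Order: [0, 2, 3, 1]


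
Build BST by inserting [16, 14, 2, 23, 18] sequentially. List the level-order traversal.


Root = 16; build tree by BST insertion.
Level-Order traversal: [16, 14, 23, 2, 18]


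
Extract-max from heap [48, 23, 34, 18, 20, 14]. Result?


Max = 48
Replace root with last, heapify down
Resulting heap: [34, 23, 14, 18, 20]


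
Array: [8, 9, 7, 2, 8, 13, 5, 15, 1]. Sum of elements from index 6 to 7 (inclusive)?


Prefix sums: [0, 8, 17, 24, 26, 34, 47, 52, 67, 68]
Sum[6..7] = prefix[8] - prefix[6] = 67 - 47 = 20


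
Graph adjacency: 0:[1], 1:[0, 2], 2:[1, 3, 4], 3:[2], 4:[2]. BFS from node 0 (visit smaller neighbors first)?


BFS queue: start with [0]
Visit order: [0, 1, 2, 3, 4]


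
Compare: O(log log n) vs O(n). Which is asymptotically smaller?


double-logarithmic grows slower than linear
O(log log n) is asymptotically smaller; O(n) grows faster


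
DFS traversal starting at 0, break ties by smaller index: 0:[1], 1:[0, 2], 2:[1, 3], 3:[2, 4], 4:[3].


DFS stack-based: start with [0]
Visit order: [0, 1, 2, 3, 4]


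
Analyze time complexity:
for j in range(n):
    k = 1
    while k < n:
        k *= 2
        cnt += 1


Per nesting level: O(n) * O(log n) = O(n log n)
Complexity: O(n log n)


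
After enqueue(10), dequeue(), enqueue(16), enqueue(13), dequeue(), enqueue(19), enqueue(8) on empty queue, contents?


enqueue(10) -> [10]
dequeue() returns 10 -> []
enqueue(16) -> [16]
enqueue(13) -> [16, 13]
dequeue() returns 16 -> [13]
enqueue(19) -> [13, 19]
enqueue(8) -> [13, 19, 8]
Final queue (front to back): [13, 19, 8]


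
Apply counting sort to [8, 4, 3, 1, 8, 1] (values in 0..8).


Count array: [0, 2, 0, 1, 1, 0, 0, 0, 2]
Reconstruct: [1, 1, 3, 4, 8, 8]


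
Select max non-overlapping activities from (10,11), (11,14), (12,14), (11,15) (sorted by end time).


Greedy: pick earliest-ending, then skip overlaps.
Selected (2 activities): [(10, 11), (11, 14)]


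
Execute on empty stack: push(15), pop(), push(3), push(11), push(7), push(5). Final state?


push(15) -> [15]
pop() returns 15 -> []
push(3) -> [3]
push(11) -> [3, 11]
push(7) -> [3, 11, 7]
push(5) -> [3, 11, 7, 5]
Final stack (bottom to top): [3, 11, 7, 5]


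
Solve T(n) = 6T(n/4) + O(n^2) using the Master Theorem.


a=6, b=4, c=2. log_4(6)=1.292 < c=2. Case 3: O(n^c) = O(n^2)
Complexity: O(n^2)


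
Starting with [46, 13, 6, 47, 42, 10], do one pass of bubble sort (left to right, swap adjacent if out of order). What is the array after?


After one pass: [13, 6, 46, 42, 10, 47]


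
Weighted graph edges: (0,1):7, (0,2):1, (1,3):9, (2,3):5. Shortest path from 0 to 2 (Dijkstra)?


Dijkstra from 0:
Distances: {0: 0, 1: 7, 2: 1, 3: 6}
Shortest distance to 2 = 1, path = [0, 2]


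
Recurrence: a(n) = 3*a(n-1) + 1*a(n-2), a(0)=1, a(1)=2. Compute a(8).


Build bottom-up:
...a(6)=829, a(7)=2738, a(8)=3*2738+1*829=9043


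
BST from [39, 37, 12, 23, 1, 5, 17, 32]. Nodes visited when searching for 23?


BST root = 39
Search for 23: compare at each node
Path: [39, 37, 12, 23]


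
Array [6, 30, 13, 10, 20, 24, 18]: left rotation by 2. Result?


Left rotate by 2: [13, 10, 20, 24, 18, 6, 30]


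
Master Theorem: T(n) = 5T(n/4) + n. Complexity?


a=5, b=4, c=1. log_4(5)=1.161 > c=1. Case 1: O(n^log_b(a)) = O(n^1.161)
Complexity: O(n^1.161)


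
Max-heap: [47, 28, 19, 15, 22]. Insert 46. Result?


Append 46: [47, 28, 19, 15, 22, 46]
Bubble up: swap idx 5(46) with idx 2(19)
Result: [47, 28, 46, 15, 22, 19]


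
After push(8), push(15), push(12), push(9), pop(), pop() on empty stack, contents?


push(8) -> [8]
push(15) -> [8, 15]
push(12) -> [8, 15, 12]
push(9) -> [8, 15, 12, 9]
pop() returns 9 -> [8, 15, 12]
pop() returns 12 -> [8, 15]
Final stack (bottom to top): [8, 15]


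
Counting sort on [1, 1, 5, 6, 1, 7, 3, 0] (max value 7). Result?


Count array: [1, 3, 0, 1, 0, 1, 1, 1]
Reconstruct: [0, 1, 1, 1, 3, 5, 6, 7]


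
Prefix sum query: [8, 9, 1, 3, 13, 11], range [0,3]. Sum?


Prefix sums: [0, 8, 17, 18, 21, 34, 45]
Sum[0..3] = prefix[4] - prefix[0] = 21 - 0 = 21


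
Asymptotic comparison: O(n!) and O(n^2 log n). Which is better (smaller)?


n^2 log n grows slower than factorial
O(n^2 log n) is asymptotically smaller; O(n!) grows faster


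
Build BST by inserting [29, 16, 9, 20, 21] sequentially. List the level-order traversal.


Root = 29; build tree by BST insertion.
Level-Order traversal: [29, 16, 9, 20, 21]


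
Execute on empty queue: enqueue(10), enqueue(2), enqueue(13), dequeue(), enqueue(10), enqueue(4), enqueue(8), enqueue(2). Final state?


enqueue(10) -> [10]
enqueue(2) -> [10, 2]
enqueue(13) -> [10, 2, 13]
dequeue() returns 10 -> [2, 13]
enqueue(10) -> [2, 13, 10]
enqueue(4) -> [2, 13, 10, 4]
enqueue(8) -> [2, 13, 10, 4, 8]
enqueue(2) -> [2, 13, 10, 4, 8, 2]
Final queue (front to back): [2, 13, 10, 4, 8, 2]


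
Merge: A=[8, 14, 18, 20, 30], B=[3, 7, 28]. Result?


Compare heads, take smaller each step.
Merged: [3, 7, 8, 14, 18, 20, 28, 30]


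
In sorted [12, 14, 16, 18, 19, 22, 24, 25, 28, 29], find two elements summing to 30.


Two pointers: lo=0, hi=9
Found pair: (12, 18) summing to 30


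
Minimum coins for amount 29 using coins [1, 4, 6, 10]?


dp[0]=0; dp[i]=1+min(dp[i-c] for c in coins)
...dp[24]=3, dp[25]=4, dp[26]=3, dp[27]=4, dp[28]=4, dp[29]=5
Minimum coins for 29 = 5


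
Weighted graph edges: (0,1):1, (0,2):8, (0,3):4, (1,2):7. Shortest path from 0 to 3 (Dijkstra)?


Dijkstra from 0:
Distances: {0: 0, 1: 1, 2: 8, 3: 4}
Shortest distance to 3 = 4, path = [0, 3]


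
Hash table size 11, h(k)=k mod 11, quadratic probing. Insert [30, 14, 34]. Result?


Insertions: 30->slot 8; 14->slot 3; 34->slot 1
Table: [None, 34, None, 14, None, None, None, None, 30, None, None]


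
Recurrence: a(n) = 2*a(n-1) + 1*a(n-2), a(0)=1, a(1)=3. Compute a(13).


Build bottom-up:
...a(11)=19601, a(12)=47321, a(13)=2*47321+1*19601=114243


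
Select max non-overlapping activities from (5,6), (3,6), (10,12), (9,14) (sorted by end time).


Greedy: pick earliest-ending, then skip overlaps.
Selected (2 activities): [(5, 6), (10, 12)]


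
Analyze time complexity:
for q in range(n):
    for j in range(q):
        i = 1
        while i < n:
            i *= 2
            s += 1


Per nesting level: O(n) * O(n) [triangular over q] * O(log n) = O(n^2 log n)
Complexity: O(n^2 log n)


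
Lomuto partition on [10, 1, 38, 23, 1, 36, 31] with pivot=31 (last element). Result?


Elements <= 31 go left of pivot.
Result: [10, 1, 23, 1, 31, 36, 38], pivot at index 4


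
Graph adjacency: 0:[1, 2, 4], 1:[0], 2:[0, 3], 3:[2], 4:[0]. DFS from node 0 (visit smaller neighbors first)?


DFS stack-based: start with [0]
Visit order: [0, 1, 2, 3, 4]


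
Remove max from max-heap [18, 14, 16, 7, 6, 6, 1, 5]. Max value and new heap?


Max = 18
Replace root with last, heapify down
Resulting heap: [16, 14, 6, 7, 6, 5, 1]


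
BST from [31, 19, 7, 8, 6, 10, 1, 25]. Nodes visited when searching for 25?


BST root = 31
Search for 25: compare at each node
Path: [31, 19, 25]


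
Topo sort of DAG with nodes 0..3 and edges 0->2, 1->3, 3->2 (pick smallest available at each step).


Kahn's algorithm, process smallest node first
Order: [0, 1, 3, 2]


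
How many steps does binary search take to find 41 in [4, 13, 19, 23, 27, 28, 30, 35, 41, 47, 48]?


Search for 41:
[0,10] mid=5 arr[5]=28
[6,10] mid=8 arr[8]=41
Total: 2 comparisons


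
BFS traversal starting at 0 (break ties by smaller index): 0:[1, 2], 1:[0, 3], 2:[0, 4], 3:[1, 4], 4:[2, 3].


BFS queue: start with [0]
Visit order: [0, 1, 2, 3, 4]


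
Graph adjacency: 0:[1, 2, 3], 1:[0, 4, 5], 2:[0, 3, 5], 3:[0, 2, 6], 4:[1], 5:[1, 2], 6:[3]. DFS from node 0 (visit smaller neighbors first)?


DFS stack-based: start with [0]
Visit order: [0, 1, 4, 5, 2, 3, 6]


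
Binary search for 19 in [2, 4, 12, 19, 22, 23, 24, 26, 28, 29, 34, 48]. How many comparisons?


Search for 19:
[0,11] mid=5 arr[5]=23
[0,4] mid=2 arr[2]=12
[3,4] mid=3 arr[3]=19
Total: 3 comparisons


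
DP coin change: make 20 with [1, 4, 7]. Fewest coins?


dp[0]=0; dp[i]=1+min(dp[i-c] for c in coins)
...dp[15]=3, dp[16]=4, dp[17]=5, dp[18]=3, dp[19]=4, dp[20]=5
Minimum coins for 20 = 5


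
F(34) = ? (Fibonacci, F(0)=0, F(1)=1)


F(n)=F(n-1)+F(n-2)
...F(32)=2178309, F(33)=3524578, F(34)=5702887


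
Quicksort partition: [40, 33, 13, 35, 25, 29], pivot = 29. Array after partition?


Elements <= 29 go left of pivot.
Result: [13, 25, 29, 35, 33, 40], pivot at index 2


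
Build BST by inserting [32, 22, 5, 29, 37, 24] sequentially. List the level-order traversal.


Root = 32; build tree by BST insertion.
Level-Order traversal: [32, 22, 37, 5, 29, 24]


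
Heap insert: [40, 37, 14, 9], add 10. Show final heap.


Append 10: [40, 37, 14, 9, 10]
Bubble up: no swaps needed
Result: [40, 37, 14, 9, 10]


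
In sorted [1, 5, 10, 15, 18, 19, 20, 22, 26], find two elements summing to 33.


Two pointers: lo=0, hi=8
Found pair: (15, 18) summing to 33


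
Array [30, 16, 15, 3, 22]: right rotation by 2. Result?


Right rotate by 2: [3, 22, 30, 16, 15]


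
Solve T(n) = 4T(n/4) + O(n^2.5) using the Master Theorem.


a=4, b=4, c=2.5. log_4(4)=1 < c=2.5. Case 3: O(n^c) = O(n^2.500)
Complexity: O(n^2.500)


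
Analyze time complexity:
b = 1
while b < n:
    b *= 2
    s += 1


Per nesting level: O(log n) = O(log n)
Complexity: O(log n)


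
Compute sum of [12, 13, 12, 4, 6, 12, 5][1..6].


Prefix sums: [0, 12, 25, 37, 41, 47, 59, 64]
Sum[1..6] = prefix[7] - prefix[1] = 64 - 12 = 52


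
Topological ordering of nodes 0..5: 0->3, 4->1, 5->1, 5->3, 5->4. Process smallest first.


Kahn's algorithm, process smallest node first
Order: [0, 2, 5, 3, 4, 1]


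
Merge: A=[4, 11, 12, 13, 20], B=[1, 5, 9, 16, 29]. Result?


Compare heads, take smaller each step.
Merged: [1, 4, 5, 9, 11, 12, 13, 16, 20, 29]


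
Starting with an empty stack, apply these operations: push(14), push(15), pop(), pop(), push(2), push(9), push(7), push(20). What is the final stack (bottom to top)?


push(14) -> [14]
push(15) -> [14, 15]
pop() returns 15 -> [14]
pop() returns 14 -> []
push(2) -> [2]
push(9) -> [2, 9]
push(7) -> [2, 9, 7]
push(20) -> [2, 9, 7, 20]
Final stack (bottom to top): [2, 9, 7, 20]


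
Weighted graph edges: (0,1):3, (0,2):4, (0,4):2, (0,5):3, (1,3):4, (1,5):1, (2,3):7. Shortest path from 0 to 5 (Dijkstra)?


Dijkstra from 0:
Distances: {0: 0, 1: 3, 2: 4, 3: 7, 4: 2, 5: 3}
Shortest distance to 5 = 3, path = [0, 5]


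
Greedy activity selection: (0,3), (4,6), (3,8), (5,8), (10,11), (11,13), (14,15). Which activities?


Greedy: pick earliest-ending, then skip overlaps.
Selected (5 activities): [(0, 3), (4, 6), (10, 11), (11, 13), (14, 15)]


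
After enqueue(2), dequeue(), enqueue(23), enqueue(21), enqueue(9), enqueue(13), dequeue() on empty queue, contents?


enqueue(2) -> [2]
dequeue() returns 2 -> []
enqueue(23) -> [23]
enqueue(21) -> [23, 21]
enqueue(9) -> [23, 21, 9]
enqueue(13) -> [23, 21, 9, 13]
dequeue() returns 23 -> [21, 9, 13]
Final queue (front to back): [21, 9, 13]


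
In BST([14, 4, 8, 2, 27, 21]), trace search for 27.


BST root = 14
Search for 27: compare at each node
Path: [14, 27]


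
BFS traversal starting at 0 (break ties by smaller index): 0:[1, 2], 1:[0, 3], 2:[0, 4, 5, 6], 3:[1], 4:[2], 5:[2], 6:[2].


BFS queue: start with [0]
Visit order: [0, 1, 2, 3, 4, 5, 6]


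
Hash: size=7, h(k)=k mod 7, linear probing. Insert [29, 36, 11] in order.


Insertions: 29->slot 1; 36->slot 2; 11->slot 4
Table: [None, 29, 36, None, 11, None, None]


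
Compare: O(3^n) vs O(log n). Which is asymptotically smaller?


logarithmic grows slower than exponential (base 3)
O(log n) is asymptotically smaller; O(3^n) grows faster


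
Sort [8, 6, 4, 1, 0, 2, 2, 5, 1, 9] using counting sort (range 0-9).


Count array: [1, 2, 2, 0, 1, 1, 1, 0, 1, 1]
Reconstruct: [0, 1, 1, 2, 2, 4, 5, 6, 8, 9]


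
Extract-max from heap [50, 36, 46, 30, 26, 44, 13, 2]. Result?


Max = 50
Replace root with last, heapify down
Resulting heap: [46, 36, 44, 30, 26, 2, 13]


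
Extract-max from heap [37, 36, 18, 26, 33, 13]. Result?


Max = 37
Replace root with last, heapify down
Resulting heap: [36, 33, 18, 26, 13]


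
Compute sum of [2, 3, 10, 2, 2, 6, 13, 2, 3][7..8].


Prefix sums: [0, 2, 5, 15, 17, 19, 25, 38, 40, 43]
Sum[7..8] = prefix[9] - prefix[7] = 43 - 38 = 5


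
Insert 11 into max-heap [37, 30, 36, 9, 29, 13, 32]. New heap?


Append 11: [37, 30, 36, 9, 29, 13, 32, 11]
Bubble up: swap idx 7(11) with idx 3(9)
Result: [37, 30, 36, 11, 29, 13, 32, 9]


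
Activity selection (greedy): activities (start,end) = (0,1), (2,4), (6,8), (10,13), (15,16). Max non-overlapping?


Greedy: pick earliest-ending, then skip overlaps.
Selected (5 activities): [(0, 1), (2, 4), (6, 8), (10, 13), (15, 16)]


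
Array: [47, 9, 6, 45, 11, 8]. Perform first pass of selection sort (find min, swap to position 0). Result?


After one pass: [6, 9, 47, 45, 11, 8]


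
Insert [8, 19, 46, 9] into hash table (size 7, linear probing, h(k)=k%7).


Insertions: 8->slot 1; 19->slot 5; 46->slot 4; 9->slot 2
Table: [None, 8, 9, None, 46, 19, None]


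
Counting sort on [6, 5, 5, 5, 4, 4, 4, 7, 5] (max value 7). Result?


Count array: [0, 0, 0, 0, 3, 4, 1, 1]
Reconstruct: [4, 4, 4, 5, 5, 5, 5, 6, 7]


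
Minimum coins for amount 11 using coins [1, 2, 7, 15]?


dp[0]=0; dp[i]=1+min(dp[i-c] for c in coins)
...dp[6]=3, dp[7]=1, dp[8]=2, dp[9]=2, dp[10]=3, dp[11]=3
Minimum coins for 11 = 3


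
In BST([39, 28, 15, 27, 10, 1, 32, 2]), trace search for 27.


BST root = 39
Search for 27: compare at each node
Path: [39, 28, 15, 27]


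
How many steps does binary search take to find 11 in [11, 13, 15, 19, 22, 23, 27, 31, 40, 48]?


Search for 11:
[0,9] mid=4 arr[4]=22
[0,3] mid=1 arr[1]=13
[0,0] mid=0 arr[0]=11
Total: 3 comparisons


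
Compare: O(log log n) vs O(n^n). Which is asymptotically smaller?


double-logarithmic grows slower than n^n
O(log log n) is asymptotically smaller; O(n^n) grows faster


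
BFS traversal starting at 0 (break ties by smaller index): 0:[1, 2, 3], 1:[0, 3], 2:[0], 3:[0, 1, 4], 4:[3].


BFS queue: start with [0]
Visit order: [0, 1, 2, 3, 4]


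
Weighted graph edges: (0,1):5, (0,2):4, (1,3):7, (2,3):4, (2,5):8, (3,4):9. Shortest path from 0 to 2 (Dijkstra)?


Dijkstra from 0:
Distances: {0: 0, 1: 5, 2: 4, 3: 8, 4: 17, 5: 12}
Shortest distance to 2 = 4, path = [0, 2]
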